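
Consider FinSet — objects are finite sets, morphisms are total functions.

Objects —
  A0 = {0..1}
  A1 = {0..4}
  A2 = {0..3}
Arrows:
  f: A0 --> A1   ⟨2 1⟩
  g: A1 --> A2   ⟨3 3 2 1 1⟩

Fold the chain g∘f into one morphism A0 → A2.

  0 f-->2 g-->2
  1 f-->1 g-->3
composite: ⟨2 3⟩

Answer: ⟨2 3⟩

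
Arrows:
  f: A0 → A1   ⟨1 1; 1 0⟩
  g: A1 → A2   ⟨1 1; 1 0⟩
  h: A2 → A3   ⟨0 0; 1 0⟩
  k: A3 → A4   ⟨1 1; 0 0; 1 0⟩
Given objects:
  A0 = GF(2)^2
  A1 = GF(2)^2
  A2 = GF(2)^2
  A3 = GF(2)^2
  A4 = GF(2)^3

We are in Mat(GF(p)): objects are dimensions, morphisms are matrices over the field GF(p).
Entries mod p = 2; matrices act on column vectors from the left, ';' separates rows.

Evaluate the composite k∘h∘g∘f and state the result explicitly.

  e0=⟨1,0⟩ f→⟨1,1⟩ g→⟨0,1⟩ h→⟨0,0⟩ k→⟨0,0,0⟩
  e1=⟨0,1⟩ f→⟨1,0⟩ g→⟨1,1⟩ h→⟨0,1⟩ k→⟨1,0,0⟩
result: ⟨0 1; 0 0; 0 0⟩

Answer: ⟨0 1; 0 0; 0 0⟩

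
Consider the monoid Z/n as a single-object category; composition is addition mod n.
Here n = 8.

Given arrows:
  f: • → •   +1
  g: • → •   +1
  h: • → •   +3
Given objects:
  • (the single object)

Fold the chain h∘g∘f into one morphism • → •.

  0 +1≡1 +1≡2 +3≡5  (mod 8)
composite: +5

Answer: +5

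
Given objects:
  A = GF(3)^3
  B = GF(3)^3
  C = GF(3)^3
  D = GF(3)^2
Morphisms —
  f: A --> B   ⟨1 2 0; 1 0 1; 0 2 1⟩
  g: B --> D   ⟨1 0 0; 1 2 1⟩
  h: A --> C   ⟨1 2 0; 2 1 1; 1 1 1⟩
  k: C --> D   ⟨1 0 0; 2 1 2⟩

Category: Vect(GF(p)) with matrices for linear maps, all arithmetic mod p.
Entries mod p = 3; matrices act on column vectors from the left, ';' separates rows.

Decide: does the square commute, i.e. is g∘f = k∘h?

Along f;g (path 1):
  e0=⟨1,0,0⟩ f-->⟨1,1,0⟩ g-->⟨1,0⟩
  e1=⟨0,1,0⟩ f-->⟨2,0,2⟩ g-->⟨2,1⟩
  e2=⟨0,0,1⟩ f-->⟨0,1,1⟩ g-->⟨0,0⟩
  composite₁ = ⟨1 2 0; 0 1 0⟩
Along h;k (path 2):
  e0=⟨1,0,0⟩ h-->⟨1,2,1⟩ k-->⟨1,0⟩
  e1=⟨0,1,0⟩ h-->⟨2,1,1⟩ k-->⟨2,1⟩
  e2=⟨0,0,1⟩ h-->⟨0,1,1⟩ k-->⟨0,0⟩
  composite₂ = ⟨1 2 0; 0 1 0⟩
Equal? equal; square commutes

Answer: COMMUTES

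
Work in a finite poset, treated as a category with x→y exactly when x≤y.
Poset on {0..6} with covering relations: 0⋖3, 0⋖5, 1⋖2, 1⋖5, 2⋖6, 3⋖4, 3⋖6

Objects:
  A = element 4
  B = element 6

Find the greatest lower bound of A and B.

Common predecessors of 4,6: {0,3}
  0 ≤ 3
  3 ≤ 3
glb = 3

Answer: A∧B = 3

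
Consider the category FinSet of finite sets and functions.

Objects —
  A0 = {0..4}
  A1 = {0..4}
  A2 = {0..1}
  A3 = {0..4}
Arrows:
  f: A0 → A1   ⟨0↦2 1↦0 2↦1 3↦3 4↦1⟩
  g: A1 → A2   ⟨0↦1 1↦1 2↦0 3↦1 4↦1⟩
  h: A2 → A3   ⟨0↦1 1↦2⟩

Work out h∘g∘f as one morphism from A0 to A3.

Answer: ⟨0↦1 1↦2 2↦2 3↦2 4↦2⟩

Derivation:
  0 f→2 g→0 h→1
  1 f→0 g→1 h→2
  2 f→1 g→1 h→2
  3 f→3 g→1 h→2
  4 f→1 g→1 h→2
⟦path⟧: ⟨0↦1 1↦2 2↦2 3↦2 4↦2⟩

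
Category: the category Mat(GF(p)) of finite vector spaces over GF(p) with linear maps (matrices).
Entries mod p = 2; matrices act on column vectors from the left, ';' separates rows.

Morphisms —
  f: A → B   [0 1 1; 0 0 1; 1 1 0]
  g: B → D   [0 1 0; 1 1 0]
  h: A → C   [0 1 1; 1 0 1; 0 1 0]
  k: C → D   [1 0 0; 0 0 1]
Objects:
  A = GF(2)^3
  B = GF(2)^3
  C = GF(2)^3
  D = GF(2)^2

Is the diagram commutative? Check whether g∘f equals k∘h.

Along f;g (path 1):
  e0=(1,0,0) f→(0,0,1) g→(0,0)
  e1=(0,1,0) f→(1,0,1) g→(0,1)
  e2=(0,0,1) f→(1,1,0) g→(1,0)
  result₁ = [0 0 1; 0 1 0]
Along h;k (path 2):
  e0=(1,0,0) h→(0,1,0) k→(0,0)
  e1=(0,1,0) h→(1,0,1) k→(1,1)
  e2=(0,0,1) h→(1,1,0) k→(1,0)
  result₂ = [0 1 1; 0 1 0]
Equal? NO — does not commute

Answer: DOES NOT COMMUTE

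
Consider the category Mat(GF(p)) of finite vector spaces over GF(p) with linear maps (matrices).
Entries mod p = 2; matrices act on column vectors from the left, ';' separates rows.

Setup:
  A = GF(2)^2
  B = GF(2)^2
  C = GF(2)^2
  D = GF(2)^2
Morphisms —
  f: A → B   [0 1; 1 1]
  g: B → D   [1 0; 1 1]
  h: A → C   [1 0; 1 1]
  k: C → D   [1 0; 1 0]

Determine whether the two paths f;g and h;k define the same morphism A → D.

Answer: DOES NOT COMMUTE

Trace:
Along f;g (path 1):
  e0=[1,0] f→[0,1] g→[0,1]
  e1=[0,1] f→[1,1] g→[1,0]
  result₁ = [0 1; 1 0]
Along h;k (path 2):
  e0=[1,0] h→[1,1] k→[1,1]
  e1=[0,1] h→[0,1] k→[0,0]
  result₂ = [1 0; 1 0]
Equal? differ; not commutative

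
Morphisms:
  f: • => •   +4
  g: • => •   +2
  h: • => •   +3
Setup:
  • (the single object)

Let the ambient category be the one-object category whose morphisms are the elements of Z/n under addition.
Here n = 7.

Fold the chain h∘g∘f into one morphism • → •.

Answer: +2

Derivation:
  0 +4≡4 +2≡6 +3≡2  (mod 7)
composite: +2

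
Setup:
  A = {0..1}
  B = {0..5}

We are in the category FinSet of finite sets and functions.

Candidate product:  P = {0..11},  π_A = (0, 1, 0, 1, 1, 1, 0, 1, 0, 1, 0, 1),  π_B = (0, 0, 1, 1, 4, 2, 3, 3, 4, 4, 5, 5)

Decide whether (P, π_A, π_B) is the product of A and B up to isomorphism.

Answer: NOT A VALID PRODUCT — duplicate pair at indices 9,4

Work:
|A|·|B| = 2·6 = 12;  |P| = 12
Check the pairing map k ↦ (π_A(k), π_B(k)):
  0 -> (0,0)
  1 -> (1,0)
  2 -> (0,1)
  3 -> (1,1)
  4 -> (1,4)
  5 -> (1,2)
  6 -> (0,3)
  7 -> (1,3)
  8 -> (0,4)
  9 -> (1,4)  ✗ repeats pair of k=4
  10 -> (0,5)
  11 -> (1,5)
distinct pairs in image: 11 / 12 needed
  → (1,4) hit at k=4 and k=9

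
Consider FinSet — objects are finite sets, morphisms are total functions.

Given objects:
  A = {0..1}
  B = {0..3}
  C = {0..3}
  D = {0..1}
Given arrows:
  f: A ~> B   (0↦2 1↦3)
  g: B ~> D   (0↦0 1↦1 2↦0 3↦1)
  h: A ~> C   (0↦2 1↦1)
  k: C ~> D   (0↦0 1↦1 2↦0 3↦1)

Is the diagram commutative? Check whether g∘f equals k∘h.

Answer: COMMUTES

Work:
Path 1 = f;g:
  0 f~>2 g~>0
  1 f~>3 g~>1
  result₁ = (0↦0 1↦1)
Path 2 = h;k:
  0 h~>2 k~>0
  1 h~>1 k~>1
  result₂ = (0↦0 1↦1)
Equal? same morphism ✓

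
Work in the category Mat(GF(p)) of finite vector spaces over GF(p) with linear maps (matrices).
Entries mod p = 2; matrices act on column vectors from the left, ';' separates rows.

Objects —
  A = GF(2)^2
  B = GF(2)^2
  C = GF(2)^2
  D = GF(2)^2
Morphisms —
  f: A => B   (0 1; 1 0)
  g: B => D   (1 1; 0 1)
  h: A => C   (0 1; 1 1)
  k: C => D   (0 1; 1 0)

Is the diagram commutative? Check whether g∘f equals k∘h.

Along f;g (path 1):
  e0=[1,0] f=>[0,1] g=>[1,1]
  e1=[0,1] f=>[1,0] g=>[1,0]
  ⟦path⟧₁ = (1 1; 1 0)
Along h;k (path 2):
  e0=[1,0] h=>[0,1] k=>[1,0]
  e1=[0,1] h=>[1,1] k=>[1,1]
  ⟦path⟧₂ = (1 1; 0 1)
Equal? NO — does not commute

Answer: DOES NOT COMMUTE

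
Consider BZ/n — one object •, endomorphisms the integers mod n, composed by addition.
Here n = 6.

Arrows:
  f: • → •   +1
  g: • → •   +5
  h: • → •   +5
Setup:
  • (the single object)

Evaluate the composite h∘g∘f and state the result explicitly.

Answer: +5

Trace:
  0 +1≡1 +5≡0 +5≡5  (mod 6)
composite: +5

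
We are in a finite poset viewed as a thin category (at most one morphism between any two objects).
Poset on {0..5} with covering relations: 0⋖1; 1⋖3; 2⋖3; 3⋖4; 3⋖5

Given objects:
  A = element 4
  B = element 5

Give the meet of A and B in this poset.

Common predecessors of 4,5: {0,1,2,3}
  0 ≤ 3
  1 ≤ 3
  2 ≤ 3
  3 ≤ 3
glb = 3

Answer: A∧B = 3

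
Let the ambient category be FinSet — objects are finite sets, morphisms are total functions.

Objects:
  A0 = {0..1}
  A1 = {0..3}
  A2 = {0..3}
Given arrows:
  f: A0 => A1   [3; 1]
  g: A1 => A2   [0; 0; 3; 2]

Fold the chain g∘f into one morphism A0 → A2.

Answer: [2; 0]

Derivation:
  0 f=>3 g=>2
  1 f=>1 g=>0
⟦path⟧: [2; 0]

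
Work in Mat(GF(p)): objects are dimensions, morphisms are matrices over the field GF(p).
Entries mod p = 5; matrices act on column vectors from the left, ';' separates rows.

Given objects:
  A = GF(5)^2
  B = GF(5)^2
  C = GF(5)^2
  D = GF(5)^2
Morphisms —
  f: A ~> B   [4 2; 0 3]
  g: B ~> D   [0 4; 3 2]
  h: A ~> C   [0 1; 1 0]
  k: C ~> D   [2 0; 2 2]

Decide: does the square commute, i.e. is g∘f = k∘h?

Answer: COMMUTES

Trace:
Path 1 = f;g:
  e0=⟨1,0⟩ f~>⟨4,0⟩ g~>⟨0,2⟩
  e1=⟨0,1⟩ f~>⟨2,3⟩ g~>⟨2,2⟩
  ⟦path⟧₁ = [0 2; 2 2]
Path 2 = h;k:
  e0=⟨1,0⟩ h~>⟨0,1⟩ k~>⟨0,2⟩
  e1=⟨0,1⟩ h~>⟨1,0⟩ k~>⟨2,2⟩
  ⟦path⟧₂ = [0 2; 2 2]
Equal? same morphism ✓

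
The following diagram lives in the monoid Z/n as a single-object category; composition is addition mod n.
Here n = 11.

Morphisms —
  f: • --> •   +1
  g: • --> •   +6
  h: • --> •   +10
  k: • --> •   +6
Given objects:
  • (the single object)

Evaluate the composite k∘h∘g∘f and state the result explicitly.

  0 +1≡1 +6≡7 +10≡6 +6≡1  (mod 11)
composite: +1

Answer: +1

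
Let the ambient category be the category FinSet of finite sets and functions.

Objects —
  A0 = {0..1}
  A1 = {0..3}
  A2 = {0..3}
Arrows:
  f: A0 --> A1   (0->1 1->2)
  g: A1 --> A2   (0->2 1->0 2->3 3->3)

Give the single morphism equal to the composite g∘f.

  0 f-->1 g-->0
  1 f-->2 g-->3
composite: (0->0 1->3)

Answer: (0->0 1->3)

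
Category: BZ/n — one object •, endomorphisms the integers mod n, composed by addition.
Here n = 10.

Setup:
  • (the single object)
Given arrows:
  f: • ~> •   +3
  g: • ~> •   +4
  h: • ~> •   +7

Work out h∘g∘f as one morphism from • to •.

  0 +3≡3 +4≡7 +7≡4  (mod 10)
result: +4

Answer: +4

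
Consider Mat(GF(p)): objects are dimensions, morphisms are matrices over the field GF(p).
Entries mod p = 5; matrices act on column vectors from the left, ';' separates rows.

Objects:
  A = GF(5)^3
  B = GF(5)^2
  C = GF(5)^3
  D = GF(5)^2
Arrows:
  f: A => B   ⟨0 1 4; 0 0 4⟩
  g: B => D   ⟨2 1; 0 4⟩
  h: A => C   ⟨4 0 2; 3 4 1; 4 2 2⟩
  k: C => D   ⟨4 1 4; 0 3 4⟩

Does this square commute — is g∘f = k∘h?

Answer: COMMUTES

Trace:
Along f;g (path 1):
  e0=⟨1,0,0⟩ f=>⟨0,0⟩ g=>⟨0,0⟩
  e1=⟨0,1,0⟩ f=>⟨1,0⟩ g=>⟨2,0⟩
  e2=⟨0,0,1⟩ f=>⟨4,4⟩ g=>⟨2,1⟩
  result₁ = ⟨0 2 2; 0 0 1⟩
Along h;k (path 2):
  e0=⟨1,0,0⟩ h=>⟨4,3,4⟩ k=>⟨0,0⟩
  e1=⟨0,1,0⟩ h=>⟨0,4,2⟩ k=>⟨2,0⟩
  e2=⟨0,0,1⟩ h=>⟨2,1,2⟩ k=>⟨2,1⟩
  result₂ = ⟨0 2 2; 0 0 1⟩
Equal? equal; square commutes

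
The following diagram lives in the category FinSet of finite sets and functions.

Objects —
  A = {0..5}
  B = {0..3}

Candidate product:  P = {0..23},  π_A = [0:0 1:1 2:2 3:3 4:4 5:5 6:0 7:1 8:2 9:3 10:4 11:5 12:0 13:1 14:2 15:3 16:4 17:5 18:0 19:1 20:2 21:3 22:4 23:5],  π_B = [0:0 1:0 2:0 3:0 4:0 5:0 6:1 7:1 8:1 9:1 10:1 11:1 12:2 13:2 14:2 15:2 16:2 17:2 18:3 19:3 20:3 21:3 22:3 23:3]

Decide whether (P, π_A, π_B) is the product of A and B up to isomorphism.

|A|·|B| = 6·4 = 24;  |P| = 24
Check the pairing map k ↦ (π_A(k), π_B(k)):
  0 : (0,0)
  1 : (1,0)
  2 : (2,0)
  3 : (3,0)
  4 : (4,0)
  5 : (5,0)
  6 : (0,1)
  7 : (1,1)
  8 : (2,1)
  9 : (3,1)
  10 : (4,1)
  11 : (5,1)
  12 : (0,2)
  13 : (1,2)
  14 : (2,2)
  15 : (3,2)
  16 : (4,2)
  17 : (5,2)
  18 : (0,3)
  19 : (1,3)
  20 : (2,3)
  21 : (3,3)
  22 : (4,3)
  23 : (5,3)
distinct pairs in image: 24 / 24 needed
  → bijection onto A×B; projections well-typed.

Answer: VALID PRODUCT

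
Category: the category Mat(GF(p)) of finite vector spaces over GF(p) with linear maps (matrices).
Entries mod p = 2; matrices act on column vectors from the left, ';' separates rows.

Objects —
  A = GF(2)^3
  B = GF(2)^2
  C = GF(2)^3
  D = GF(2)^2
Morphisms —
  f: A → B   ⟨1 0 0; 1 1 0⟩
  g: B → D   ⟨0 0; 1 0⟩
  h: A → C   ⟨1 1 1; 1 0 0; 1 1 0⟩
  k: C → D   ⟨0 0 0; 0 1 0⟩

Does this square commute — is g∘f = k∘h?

Along f;g (path 1):
  e0=(1,0,0) f→(1,1) g→(0,1)
  e1=(0,1,0) f→(0,1) g→(0,0)
  e2=(0,0,1) f→(0,0) g→(0,0)
  result₁ = ⟨0 0 0; 1 0 0⟩
Along h;k (path 2):
  e0=(1,0,0) h→(1,1,1) k→(0,1)
  e1=(0,1,0) h→(1,0,1) k→(0,0)
  e2=(0,0,1) h→(1,0,0) k→(0,0)
  result₂ = ⟨0 0 0; 1 0 0⟩
Equal? YES — commutes

Answer: COMMUTES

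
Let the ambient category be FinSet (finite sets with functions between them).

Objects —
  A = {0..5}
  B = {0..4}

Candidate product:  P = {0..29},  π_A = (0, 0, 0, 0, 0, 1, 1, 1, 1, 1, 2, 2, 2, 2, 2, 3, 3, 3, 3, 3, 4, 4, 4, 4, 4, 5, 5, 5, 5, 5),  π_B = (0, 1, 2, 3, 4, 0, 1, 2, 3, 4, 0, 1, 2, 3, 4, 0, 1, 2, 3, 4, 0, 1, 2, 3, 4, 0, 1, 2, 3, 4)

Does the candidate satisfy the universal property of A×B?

Answer: VALID PRODUCT

Trace:
|A|·|B| = 6·5 = 30;  |P| = 30
Check the pairing map k ↦ (π_A(k), π_B(k)):
  0 : (0,0)
  1 : (0,1)
  2 : (0,2)
  3 : (0,3)
  4 : (0,4)
  5 : (1,0)
  6 : (1,1)
  7 : (1,2)
  8 : (1,3)
  9 : (1,4)
  10 : (2,0)
  11 : (2,1)
  12 : (2,2)
  13 : (2,3)
  14 : (2,4)
  15 : (3,0)
  16 : (3,1)
  17 : (3,2)
  18 : (3,3)
  19 : (3,4)
  20 : (4,0)
  21 : (4,1)
  22 : (4,2)
  23 : (4,3)
  24 : (4,4)
  25 : (5,0)
  26 : (5,1)
  27 : (5,2)
  28 : (5,3)
  29 : (5,4)
distinct pairs in image: 30 / 30 needed
  → bijection onto A×B; projections well-typed.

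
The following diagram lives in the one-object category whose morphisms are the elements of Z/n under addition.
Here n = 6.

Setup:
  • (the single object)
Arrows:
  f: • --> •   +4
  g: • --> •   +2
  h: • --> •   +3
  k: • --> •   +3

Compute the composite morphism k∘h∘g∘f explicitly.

  0 +4≡4 +2≡0 +3≡3 +3≡0  (mod 6)
⟦path⟧: +0

Answer: +0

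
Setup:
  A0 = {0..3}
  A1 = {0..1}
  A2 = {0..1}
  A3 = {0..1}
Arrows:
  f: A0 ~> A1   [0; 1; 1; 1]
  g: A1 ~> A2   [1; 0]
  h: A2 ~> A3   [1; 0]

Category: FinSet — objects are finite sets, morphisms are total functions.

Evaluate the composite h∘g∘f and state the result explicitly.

  0 f~>0 g~>1 h~>0
  1 f~>1 g~>0 h~>1
  2 f~>1 g~>0 h~>1
  3 f~>1 g~>0 h~>1
composite: [0; 1; 1; 1]

Answer: [0; 1; 1; 1]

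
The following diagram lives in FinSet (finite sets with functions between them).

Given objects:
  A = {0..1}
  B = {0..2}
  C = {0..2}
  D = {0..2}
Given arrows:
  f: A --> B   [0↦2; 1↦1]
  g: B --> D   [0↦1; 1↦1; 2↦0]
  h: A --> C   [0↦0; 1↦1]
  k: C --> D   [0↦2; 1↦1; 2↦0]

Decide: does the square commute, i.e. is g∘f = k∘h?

Answer: DOES NOT COMMUTE

Work:
Along f;g (path 1):
  0 f-->2 g-->0
  1 f-->1 g-->1
  composite₁ = [0↦0; 1↦1]
Along h;k (path 2):
  0 h-->0 k-->2
  1 h-->1 k-->1
  composite₂ = [0↦2; 1↦1]
Equal? distinct morphisms ✗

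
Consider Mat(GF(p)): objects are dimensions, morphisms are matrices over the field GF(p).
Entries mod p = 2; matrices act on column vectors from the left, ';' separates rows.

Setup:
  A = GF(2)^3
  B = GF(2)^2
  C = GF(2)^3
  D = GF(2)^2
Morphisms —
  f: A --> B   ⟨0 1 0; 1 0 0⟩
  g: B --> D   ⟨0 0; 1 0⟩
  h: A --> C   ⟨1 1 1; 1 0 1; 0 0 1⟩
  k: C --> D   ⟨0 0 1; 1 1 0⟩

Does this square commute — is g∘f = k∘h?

Answer: DOES NOT COMMUTE

Derivation:
Path 1 = f;g:
  e0=[1,0,0] f-->[0,1] g-->[0,0]
  e1=[0,1,0] f-->[1,0] g-->[0,1]
  e2=[0,0,1] f-->[0,0] g-->[0,0]
  ⟦path⟧₁ = ⟨0 0 0; 0 1 0⟩
Path 2 = h;k:
  e0=[1,0,0] h-->[1,1,0] k-->[0,0]
  e1=[0,1,0] h-->[1,0,0] k-->[0,1]
  e2=[0,0,1] h-->[1,1,1] k-->[1,0]
  ⟦path⟧₂ = ⟨0 0 1; 0 1 0⟩
Equal? NO — does not commute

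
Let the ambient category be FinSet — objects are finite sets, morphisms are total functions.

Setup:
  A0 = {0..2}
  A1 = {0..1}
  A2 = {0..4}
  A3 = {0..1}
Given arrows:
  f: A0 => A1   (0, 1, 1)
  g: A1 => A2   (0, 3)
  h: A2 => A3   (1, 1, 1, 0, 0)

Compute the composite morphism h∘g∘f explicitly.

Answer: (1, 0, 0)

Trace:
  0 f=>0 g=>0 h=>1
  1 f=>1 g=>3 h=>0
  2 f=>1 g=>3 h=>0
⟦path⟧: (1, 0, 0)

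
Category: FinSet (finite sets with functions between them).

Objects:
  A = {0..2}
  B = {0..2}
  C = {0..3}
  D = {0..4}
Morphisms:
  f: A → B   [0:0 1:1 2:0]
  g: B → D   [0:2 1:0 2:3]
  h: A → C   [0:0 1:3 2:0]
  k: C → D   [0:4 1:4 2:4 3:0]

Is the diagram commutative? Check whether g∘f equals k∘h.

1) trace f;g:
  0 f→0 g→2
  1 f→1 g→0
  2 f→0 g→2
  ⟦path⟧₁ = [0:2 1:0 2:2]
2) trace h;k:
  0 h→0 k→4
  1 h→3 k→0
  2 h→0 k→4
  ⟦path⟧₂ = [0:4 1:0 2:4]
Equal? distinct morphisms ✗

Answer: DOES NOT COMMUTE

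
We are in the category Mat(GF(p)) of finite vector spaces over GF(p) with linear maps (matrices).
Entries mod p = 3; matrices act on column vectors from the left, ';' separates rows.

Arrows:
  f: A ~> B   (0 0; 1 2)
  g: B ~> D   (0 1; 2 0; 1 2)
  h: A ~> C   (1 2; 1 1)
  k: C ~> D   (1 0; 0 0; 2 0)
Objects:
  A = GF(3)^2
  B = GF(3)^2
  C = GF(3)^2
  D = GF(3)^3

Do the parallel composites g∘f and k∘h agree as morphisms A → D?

Answer: COMMUTES

Derivation:
1) trace f;g:
  e0=[1,0] f~>[0,1] g~>[1,0,2]
  e1=[0,1] f~>[0,2] g~>[2,0,1]
  composite₁ = (1 2; 0 0; 2 1)
2) trace h;k:
  e0=[1,0] h~>[1,1] k~>[1,0,2]
  e1=[0,1] h~>[2,1] k~>[2,0,1]
  composite₂ = (1 2; 0 0; 2 1)
Equal? same morphism ✓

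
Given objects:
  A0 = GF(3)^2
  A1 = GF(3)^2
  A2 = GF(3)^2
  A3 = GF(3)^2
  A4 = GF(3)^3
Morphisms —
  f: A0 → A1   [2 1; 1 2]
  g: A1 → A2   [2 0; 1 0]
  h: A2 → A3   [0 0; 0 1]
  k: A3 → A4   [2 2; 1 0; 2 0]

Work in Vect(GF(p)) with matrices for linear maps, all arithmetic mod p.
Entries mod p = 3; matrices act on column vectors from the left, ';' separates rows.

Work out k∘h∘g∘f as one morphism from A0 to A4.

  e0=⟨1,0⟩ f→⟨2,1⟩ g→⟨1,2⟩ h→⟨0,2⟩ k→⟨1,0,0⟩
  e1=⟨0,1⟩ f→⟨1,2⟩ g→⟨2,1⟩ h→⟨0,1⟩ k→⟨2,0,0⟩
⟦path⟧: [1 2; 0 0; 0 0]

Answer: [1 2; 0 0; 0 0]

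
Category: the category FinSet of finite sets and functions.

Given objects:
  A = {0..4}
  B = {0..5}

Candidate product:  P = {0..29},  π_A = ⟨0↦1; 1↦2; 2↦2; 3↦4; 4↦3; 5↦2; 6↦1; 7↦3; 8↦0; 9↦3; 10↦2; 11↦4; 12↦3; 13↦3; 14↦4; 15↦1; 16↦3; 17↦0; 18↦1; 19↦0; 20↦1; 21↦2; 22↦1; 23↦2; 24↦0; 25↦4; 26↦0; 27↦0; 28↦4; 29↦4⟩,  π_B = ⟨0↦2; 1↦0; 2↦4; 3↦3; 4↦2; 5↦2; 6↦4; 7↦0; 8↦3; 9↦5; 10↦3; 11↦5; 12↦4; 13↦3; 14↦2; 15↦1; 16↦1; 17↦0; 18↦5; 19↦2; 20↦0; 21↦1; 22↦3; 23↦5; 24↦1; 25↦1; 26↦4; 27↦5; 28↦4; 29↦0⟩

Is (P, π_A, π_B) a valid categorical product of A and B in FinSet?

Answer: VALID PRODUCT

Trace:
|A|·|B| = 5·6 = 30;  |P| = 30
Check the pairing map k ↦ (π_A(k), π_B(k)):
  0 ↦ (1,2)
  1 ↦ (2,0)
  2 ↦ (2,4)
  3 ↦ (4,3)
  4 ↦ (3,2)
  5 ↦ (2,2)
  6 ↦ (1,4)
  7 ↦ (3,0)
  8 ↦ (0,3)
  9 ↦ (3,5)
  10 ↦ (2,3)
  11 ↦ (4,5)
  12 ↦ (3,4)
  13 ↦ (3,3)
  14 ↦ (4,2)
  15 ↦ (1,1)
  16 ↦ (3,1)
  17 ↦ (0,0)
  18 ↦ (1,5)
  19 ↦ (0,2)
  20 ↦ (1,0)
  21 ↦ (2,1)
  22 ↦ (1,3)
  23 ↦ (2,5)
  24 ↦ (0,1)
  25 ↦ (4,1)
  26 ↦ (0,4)
  27 ↦ (0,5)
  28 ↦ (4,4)
  29 ↦ (4,0)
distinct pairs in image: 30 / 30 needed
  → bijection onto A×B; projections well-typed.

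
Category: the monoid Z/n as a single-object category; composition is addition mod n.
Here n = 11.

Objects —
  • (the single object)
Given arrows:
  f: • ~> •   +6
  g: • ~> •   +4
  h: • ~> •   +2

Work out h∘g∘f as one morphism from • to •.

  0 +6≡6 +4≡10 +2≡1  (mod 11)
composite: +1

Answer: +1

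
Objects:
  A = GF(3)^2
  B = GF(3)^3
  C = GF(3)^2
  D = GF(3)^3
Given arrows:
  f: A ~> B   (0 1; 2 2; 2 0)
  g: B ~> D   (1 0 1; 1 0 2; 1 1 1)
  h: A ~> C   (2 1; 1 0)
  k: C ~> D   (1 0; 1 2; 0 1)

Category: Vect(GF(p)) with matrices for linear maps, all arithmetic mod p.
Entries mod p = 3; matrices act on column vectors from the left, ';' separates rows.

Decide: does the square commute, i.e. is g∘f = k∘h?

Along f;g (path 1):
  e0=⟨1,0⟩ f~>⟨0,2,2⟩ g~>⟨2,1,1⟩
  e1=⟨0,1⟩ f~>⟨1,2,0⟩ g~>⟨1,1,0⟩
  ⟦path⟧₁ = (2 1; 1 1; 1 0)
Along h;k (path 2):
  e0=⟨1,0⟩ h~>⟨2,1⟩ k~>⟨2,1,1⟩
  e1=⟨0,1⟩ h~>⟨1,0⟩ k~>⟨1,1,0⟩
  ⟦path⟧₂ = (2 1; 1 1; 1 0)
Equal? same morphism ✓

Answer: COMMUTES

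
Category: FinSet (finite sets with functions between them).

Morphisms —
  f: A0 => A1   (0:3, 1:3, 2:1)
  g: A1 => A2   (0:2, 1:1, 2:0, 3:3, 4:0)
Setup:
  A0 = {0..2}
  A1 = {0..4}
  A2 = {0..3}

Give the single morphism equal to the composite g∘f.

  0 f=>3 g=>3
  1 f=>3 g=>3
  2 f=>1 g=>1
composite: (0:3, 1:3, 2:1)

Answer: (0:3, 1:3, 2:1)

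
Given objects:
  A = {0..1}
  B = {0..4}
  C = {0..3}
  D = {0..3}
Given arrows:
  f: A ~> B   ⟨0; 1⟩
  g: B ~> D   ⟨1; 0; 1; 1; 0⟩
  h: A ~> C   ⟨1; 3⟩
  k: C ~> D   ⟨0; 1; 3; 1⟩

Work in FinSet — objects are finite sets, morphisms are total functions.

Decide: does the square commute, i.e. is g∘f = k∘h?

1) trace f;g:
  0 f~>0 g~>1
  1 f~>1 g~>0
  ⟦path⟧₁ = ⟨1; 0⟩
2) trace h;k:
  0 h~>1 k~>1
  1 h~>3 k~>1
  ⟦path⟧₂ = ⟨1; 1⟩
Equal? differ; not commutative

Answer: DOES NOT COMMUTE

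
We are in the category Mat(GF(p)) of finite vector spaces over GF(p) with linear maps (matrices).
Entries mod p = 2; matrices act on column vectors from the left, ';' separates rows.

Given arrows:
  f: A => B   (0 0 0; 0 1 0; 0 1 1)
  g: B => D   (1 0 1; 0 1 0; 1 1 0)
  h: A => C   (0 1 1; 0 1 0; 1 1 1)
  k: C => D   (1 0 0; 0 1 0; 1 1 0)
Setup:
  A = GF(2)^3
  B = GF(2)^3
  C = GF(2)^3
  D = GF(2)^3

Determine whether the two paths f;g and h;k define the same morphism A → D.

Path 1 = f;g:
  e0=(1,0,0) f=>(0,0,0) g=>(0,0,0)
  e1=(0,1,0) f=>(0,1,1) g=>(1,1,1)
  e2=(0,0,1) f=>(0,0,1) g=>(1,0,0)
  composite₁ = (0 1 1; 0 1 0; 0 1 0)
Path 2 = h;k:
  e0=(1,0,0) h=>(0,0,1) k=>(0,0,0)
  e1=(0,1,0) h=>(1,1,1) k=>(1,1,0)
  e2=(0,0,1) h=>(1,0,1) k=>(1,0,1)
  composite₂ = (0 1 1; 0 1 0; 0 0 1)
Equal? differ; not commutative

Answer: DOES NOT COMMUTE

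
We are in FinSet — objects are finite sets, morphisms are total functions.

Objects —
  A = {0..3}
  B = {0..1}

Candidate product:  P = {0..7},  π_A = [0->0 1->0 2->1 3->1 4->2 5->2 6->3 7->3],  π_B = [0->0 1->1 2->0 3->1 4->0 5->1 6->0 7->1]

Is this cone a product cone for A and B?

|A|·|B| = 4·2 = 8;  |P| = 8
Check the pairing map k ↦ (π_A(k), π_B(k)):
  0 -> (0,0)
  1 -> (0,1)
  2 -> (1,0)
  3 -> (1,1)
  4 -> (2,0)
  5 -> (2,1)
  6 -> (3,0)
  7 -> (3,1)
distinct pairs in image: 8 / 8 needed
  → bijection onto A×B; projections well-typed.

Answer: VALID PRODUCT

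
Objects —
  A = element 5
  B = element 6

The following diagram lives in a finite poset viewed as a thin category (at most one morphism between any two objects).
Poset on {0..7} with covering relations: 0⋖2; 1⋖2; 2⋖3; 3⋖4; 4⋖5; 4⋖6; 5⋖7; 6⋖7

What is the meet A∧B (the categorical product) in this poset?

Answer: A∧B = 4

Derivation:
Common predecessors of 5,6: {0,1,2,3,4}
  0 ≤ 4
  1 ≤ 4
  2 ≤ 4
  3 ≤ 4
  4 ≤ 4
glb = 4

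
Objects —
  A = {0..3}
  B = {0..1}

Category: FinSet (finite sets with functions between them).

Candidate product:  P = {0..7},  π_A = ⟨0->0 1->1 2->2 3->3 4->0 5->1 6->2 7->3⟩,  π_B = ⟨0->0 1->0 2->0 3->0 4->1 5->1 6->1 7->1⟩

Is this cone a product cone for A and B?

Answer: VALID PRODUCT

Derivation:
|A|·|B| = 4·2 = 8;  |P| = 8
Check the pairing map k ↦ (π_A(k), π_B(k)):
  0 -> (0,0)
  1 -> (1,0)
  2 -> (2,0)
  3 -> (3,0)
  4 -> (0,1)
  5 -> (1,1)
  6 -> (2,1)
  7 -> (3,1)
distinct pairs in image: 8 / 8 needed
  → bijection onto A×B; projections well-typed.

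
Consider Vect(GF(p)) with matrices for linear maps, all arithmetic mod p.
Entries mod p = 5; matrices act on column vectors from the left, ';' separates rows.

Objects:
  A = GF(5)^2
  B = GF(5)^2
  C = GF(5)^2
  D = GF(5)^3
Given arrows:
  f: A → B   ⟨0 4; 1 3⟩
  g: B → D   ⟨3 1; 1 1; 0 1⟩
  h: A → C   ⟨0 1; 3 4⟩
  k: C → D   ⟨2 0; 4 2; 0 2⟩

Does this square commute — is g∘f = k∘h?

1) trace f;g:
  e0=(1,0) f→(0,1) g→(1,1,1)
  e1=(0,1) f→(4,3) g→(0,2,3)
  result₁ = ⟨1 0; 1 2; 1 3⟩
2) trace h;k:
  e0=(1,0) h→(0,3) k→(0,1,1)
  e1=(0,1) h→(1,4) k→(2,2,3)
  result₂ = ⟨0 2; 1 2; 1 3⟩
Equal? differ; not commutative

Answer: DOES NOT COMMUTE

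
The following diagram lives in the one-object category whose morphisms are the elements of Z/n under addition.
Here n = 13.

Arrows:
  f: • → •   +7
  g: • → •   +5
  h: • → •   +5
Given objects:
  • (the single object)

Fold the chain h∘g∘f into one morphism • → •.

Answer: +4

Trace:
  0 +7≡7 +5≡12 +5≡4  (mod 13)
composite: +4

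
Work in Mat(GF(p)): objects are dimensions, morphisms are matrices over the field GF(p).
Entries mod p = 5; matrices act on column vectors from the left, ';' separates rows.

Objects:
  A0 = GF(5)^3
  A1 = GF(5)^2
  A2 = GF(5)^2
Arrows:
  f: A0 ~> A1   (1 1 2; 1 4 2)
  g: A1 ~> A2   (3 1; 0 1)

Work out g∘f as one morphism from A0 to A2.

Answer: (4 2 3; 1 4 2)

Trace:
  e0=(1,0,0) f~>(1,1) g~>(4,1)
  e1=(0,1,0) f~>(1,4) g~>(2,4)
  e2=(0,0,1) f~>(2,2) g~>(3,2)
⟦path⟧: (4 2 3; 1 4 2)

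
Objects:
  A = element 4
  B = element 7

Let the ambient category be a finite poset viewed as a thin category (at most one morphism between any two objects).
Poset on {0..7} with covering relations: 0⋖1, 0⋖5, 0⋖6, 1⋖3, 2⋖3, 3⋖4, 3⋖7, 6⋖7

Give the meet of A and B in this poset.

{x : x<=A ∧ x<=B} = {0,1,2,3}  (A=4, B=7)
  0 <= 3
  1 <= 3
  2 <= 3
  3 <= 3
glb = 3

Answer: A∧B = 3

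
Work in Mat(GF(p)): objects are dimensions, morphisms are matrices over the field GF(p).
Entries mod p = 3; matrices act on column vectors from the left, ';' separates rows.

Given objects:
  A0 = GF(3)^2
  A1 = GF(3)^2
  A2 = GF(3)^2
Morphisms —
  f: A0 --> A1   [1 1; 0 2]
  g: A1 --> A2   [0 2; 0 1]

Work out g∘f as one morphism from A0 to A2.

Answer: [0 1; 0 2]

Trace:
  e0=[1,0] f-->[1,0] g-->[0,0]
  e1=[0,1] f-->[1,2] g-->[1,2]
⟦path⟧: [0 1; 0 2]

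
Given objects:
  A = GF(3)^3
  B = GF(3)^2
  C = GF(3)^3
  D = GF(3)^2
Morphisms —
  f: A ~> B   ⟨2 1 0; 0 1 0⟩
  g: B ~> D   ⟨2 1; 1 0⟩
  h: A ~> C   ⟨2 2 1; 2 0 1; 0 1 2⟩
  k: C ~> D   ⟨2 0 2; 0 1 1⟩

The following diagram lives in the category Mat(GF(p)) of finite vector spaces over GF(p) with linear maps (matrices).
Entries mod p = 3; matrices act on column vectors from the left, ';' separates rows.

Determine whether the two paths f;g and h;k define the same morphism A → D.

Path 1 = f;g:
  e0=[1,0,0] f~>[2,0] g~>[1,2]
  e1=[0,1,0] f~>[1,1] g~>[0,1]
  e2=[0,0,1] f~>[0,0] g~>[0,0]
  composite₁ = ⟨1 0 0; 2 1 0⟩
Path 2 = h;k:
  e0=[1,0,0] h~>[2,2,0] k~>[1,2]
  e1=[0,1,0] h~>[2,0,1] k~>[0,1]
  e2=[0,0,1] h~>[1,1,2] k~>[0,0]
  composite₂ = ⟨1 0 0; 2 1 0⟩
Equal? YES — commutes

Answer: COMMUTES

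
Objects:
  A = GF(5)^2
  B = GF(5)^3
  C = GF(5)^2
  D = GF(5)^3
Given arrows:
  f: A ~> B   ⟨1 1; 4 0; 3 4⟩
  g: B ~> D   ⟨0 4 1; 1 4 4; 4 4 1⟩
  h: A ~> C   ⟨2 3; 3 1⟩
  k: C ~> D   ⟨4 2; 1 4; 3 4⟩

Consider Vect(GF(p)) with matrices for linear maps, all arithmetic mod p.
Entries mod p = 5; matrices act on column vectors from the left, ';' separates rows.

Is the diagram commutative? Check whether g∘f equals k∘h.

Along f;g (path 1):
  e0=(1,0) f~>(1,4,3) g~>(4,4,3)
  e1=(0,1) f~>(1,0,4) g~>(4,2,3)
  ⟦path⟧₁ = ⟨4 4; 4 2; 3 3⟩
Along h;k (path 2):
  e0=(1,0) h~>(2,3) k~>(4,4,3)
  e1=(0,1) h~>(3,1) k~>(4,2,3)
  ⟦path⟧₂ = ⟨4 4; 4 2; 3 3⟩
Equal? YES — commutes

Answer: COMMUTES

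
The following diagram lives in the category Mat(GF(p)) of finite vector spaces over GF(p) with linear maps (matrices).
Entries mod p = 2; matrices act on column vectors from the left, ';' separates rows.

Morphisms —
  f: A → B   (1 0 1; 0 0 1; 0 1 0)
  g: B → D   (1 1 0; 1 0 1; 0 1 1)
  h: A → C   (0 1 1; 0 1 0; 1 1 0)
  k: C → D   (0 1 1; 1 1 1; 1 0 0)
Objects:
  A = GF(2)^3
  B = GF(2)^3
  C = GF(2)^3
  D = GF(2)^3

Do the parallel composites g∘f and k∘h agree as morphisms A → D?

Path 1 = f;g:
  e0=⟨1,0,0⟩ f→⟨1,0,0⟩ g→⟨1,1,0⟩
  e1=⟨0,1,0⟩ f→⟨0,0,1⟩ g→⟨0,1,1⟩
  e2=⟨0,0,1⟩ f→⟨1,1,0⟩ g→⟨0,1,1⟩
  ⟦path⟧₁ = (1 0 0; 1 1 1; 0 1 1)
Path 2 = h;k:
  e0=⟨1,0,0⟩ h→⟨0,0,1⟩ k→⟨1,1,0⟩
  e1=⟨0,1,0⟩ h→⟨1,1,1⟩ k→⟨0,1,1⟩
  e2=⟨0,0,1⟩ h→⟨1,0,0⟩ k→⟨0,1,1⟩
  ⟦path⟧₂ = (1 0 0; 1 1 1; 0 1 1)
Equal? YES — commutes

Answer: COMMUTES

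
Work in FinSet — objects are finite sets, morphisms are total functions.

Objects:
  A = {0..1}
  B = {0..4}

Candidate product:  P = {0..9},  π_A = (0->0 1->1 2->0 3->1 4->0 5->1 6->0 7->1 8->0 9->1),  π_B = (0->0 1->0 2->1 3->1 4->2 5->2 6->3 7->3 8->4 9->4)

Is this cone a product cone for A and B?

Answer: VALID PRODUCT

Work:
|A|·|B| = 2·5 = 10;  |P| = 10
Check the pairing map k ↦ (π_A(k), π_B(k)):
  0 -> (0,0)
  1 -> (1,0)
  2 -> (0,1)
  3 -> (1,1)
  4 -> (0,2)
  5 -> (1,2)
  6 -> (0,3)
  7 -> (1,3)
  8 -> (0,4)
  9 -> (1,4)
distinct pairs in image: 10 / 10 needed
  → bijection onto A×B; projections well-typed.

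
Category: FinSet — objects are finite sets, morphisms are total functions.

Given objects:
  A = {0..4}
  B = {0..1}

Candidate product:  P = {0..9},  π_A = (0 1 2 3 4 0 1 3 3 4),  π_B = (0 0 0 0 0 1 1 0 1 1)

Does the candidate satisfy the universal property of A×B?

Answer: NOT A VALID PRODUCT — duplicate pair at indices 3,7

Trace:
|A|·|B| = 5·2 = 10;  |P| = 10
Check the pairing map k ↦ (π_A(k), π_B(k)):
  0 ↦ (0,0)
  1 ↦ (1,0)
  2 ↦ (2,0)
  3 ↦ (3,0)
  4 ↦ (4,0)
  5 ↦ (0,1)
  6 ↦ (1,1)
  7 ↦ (3,0)  ✗ repeats pair of k=3
  8 ↦ (3,1)
  9 ↦ (4,1)
distinct pairs in image: 9 / 10 needed
  → (3,0) hit at k=3 and k=7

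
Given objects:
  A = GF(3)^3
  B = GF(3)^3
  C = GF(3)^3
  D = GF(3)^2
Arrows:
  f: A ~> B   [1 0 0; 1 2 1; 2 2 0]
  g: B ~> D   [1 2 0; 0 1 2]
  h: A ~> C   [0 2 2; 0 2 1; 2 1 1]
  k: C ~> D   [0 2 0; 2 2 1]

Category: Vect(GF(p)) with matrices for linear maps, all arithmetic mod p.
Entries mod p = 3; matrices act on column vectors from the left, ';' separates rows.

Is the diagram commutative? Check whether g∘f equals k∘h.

Path 1 = f;g:
  e0=⟨1,0,0⟩ f~>⟨1,1,2⟩ g~>⟨0,2⟩
  e1=⟨0,1,0⟩ f~>⟨0,2,2⟩ g~>⟨1,0⟩
  e2=⟨0,0,1⟩ f~>⟨0,1,0⟩ g~>⟨2,1⟩
  result₁ = [0 1 2; 2 0 1]
Path 2 = h;k:
  e0=⟨1,0,0⟩ h~>⟨0,0,2⟩ k~>⟨0,2⟩
  e1=⟨0,1,0⟩ h~>⟨2,2,1⟩ k~>⟨1,0⟩
  e2=⟨0,0,1⟩ h~>⟨2,1,1⟩ k~>⟨2,1⟩
  result₂ = [0 1 2; 2 0 1]
Equal? YES — commutes

Answer: COMMUTES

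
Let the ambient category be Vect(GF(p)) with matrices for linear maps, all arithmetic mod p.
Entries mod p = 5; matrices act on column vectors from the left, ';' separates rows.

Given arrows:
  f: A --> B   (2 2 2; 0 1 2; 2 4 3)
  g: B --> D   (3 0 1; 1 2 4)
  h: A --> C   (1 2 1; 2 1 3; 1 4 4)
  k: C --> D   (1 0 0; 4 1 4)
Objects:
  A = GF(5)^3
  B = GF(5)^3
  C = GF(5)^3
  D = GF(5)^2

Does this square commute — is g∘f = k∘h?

Along f;g (path 1):
  e0=(1,0,0) f-->(2,0,2) g-->(3,0)
  e1=(0,1,0) f-->(2,1,4) g-->(0,0)
  e2=(0,0,1) f-->(2,2,3) g-->(4,3)
  ⟦path⟧₁ = (3 0 4; 0 0 3)
Along h;k (path 2):
  e0=(1,0,0) h-->(1,2,1) k-->(1,0)
  e1=(0,1,0) h-->(2,1,4) k-->(2,0)
  e2=(0,0,1) h-->(1,3,4) k-->(1,3)
  ⟦path⟧₂ = (1 2 1; 0 0 3)
Equal? differ; not commutative

Answer: DOES NOT COMMUTE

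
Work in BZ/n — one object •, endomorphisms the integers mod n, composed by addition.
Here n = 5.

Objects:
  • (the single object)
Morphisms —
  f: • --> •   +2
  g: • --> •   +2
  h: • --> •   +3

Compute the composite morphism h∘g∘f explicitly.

  0 +2≡2 +2≡4 +3≡2  (mod 5)
⟦path⟧: +2

Answer: +2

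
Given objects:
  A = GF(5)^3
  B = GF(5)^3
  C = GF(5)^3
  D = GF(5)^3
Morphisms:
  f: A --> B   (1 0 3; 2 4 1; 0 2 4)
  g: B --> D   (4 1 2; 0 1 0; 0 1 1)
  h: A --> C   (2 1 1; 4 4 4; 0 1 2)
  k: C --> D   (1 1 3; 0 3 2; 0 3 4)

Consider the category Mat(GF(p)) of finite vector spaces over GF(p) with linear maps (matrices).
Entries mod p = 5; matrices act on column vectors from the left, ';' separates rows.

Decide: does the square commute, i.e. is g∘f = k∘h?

Answer: COMMUTES

Derivation:
Along f;g (path 1):
  e0=⟨1,0,0⟩ f-->⟨1,2,0⟩ g-->⟨1,2,2⟩
  e1=⟨0,1,0⟩ f-->⟨0,4,2⟩ g-->⟨3,4,1⟩
  e2=⟨0,0,1⟩ f-->⟨3,1,4⟩ g-->⟨1,1,0⟩
  ⟦path⟧₁ = (1 3 1; 2 4 1; 2 1 0)
Along h;k (path 2):
  e0=⟨1,0,0⟩ h-->⟨2,4,0⟩ k-->⟨1,2,2⟩
  e1=⟨0,1,0⟩ h-->⟨1,4,1⟩ k-->⟨3,4,1⟩
  e2=⟨0,0,1⟩ h-->⟨1,4,2⟩ k-->⟨1,1,0⟩
  ⟦path⟧₂ = (1 3 1; 2 4 1; 2 1 0)
Equal? YES — commutes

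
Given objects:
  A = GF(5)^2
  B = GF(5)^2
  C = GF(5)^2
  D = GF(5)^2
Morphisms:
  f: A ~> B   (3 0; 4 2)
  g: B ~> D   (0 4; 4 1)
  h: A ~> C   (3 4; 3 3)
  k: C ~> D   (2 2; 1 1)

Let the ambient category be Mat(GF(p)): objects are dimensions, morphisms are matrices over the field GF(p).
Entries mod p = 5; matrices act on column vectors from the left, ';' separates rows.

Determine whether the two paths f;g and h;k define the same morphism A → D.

Answer: DOES NOT COMMUTE

Trace:
1) trace f;g:
  e0=⟨1,0⟩ f~>⟨3,4⟩ g~>⟨1,1⟩
  e1=⟨0,1⟩ f~>⟨0,2⟩ g~>⟨3,2⟩
  ⟦path⟧₁ = (1 3; 1 2)
2) trace h;k:
  e0=⟨1,0⟩ h~>⟨3,3⟩ k~>⟨2,1⟩
  e1=⟨0,1⟩ h~>⟨4,3⟩ k~>⟨4,2⟩
  ⟦path⟧₂ = (2 4; 1 2)
Equal? differ; not commutative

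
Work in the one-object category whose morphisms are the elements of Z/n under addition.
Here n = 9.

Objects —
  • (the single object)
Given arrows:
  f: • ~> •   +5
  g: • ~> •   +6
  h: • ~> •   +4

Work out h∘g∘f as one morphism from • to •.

Answer: +6

Work:
  0 +5≡5 +6≡2 +4≡6  (mod 9)
⟦path⟧: +6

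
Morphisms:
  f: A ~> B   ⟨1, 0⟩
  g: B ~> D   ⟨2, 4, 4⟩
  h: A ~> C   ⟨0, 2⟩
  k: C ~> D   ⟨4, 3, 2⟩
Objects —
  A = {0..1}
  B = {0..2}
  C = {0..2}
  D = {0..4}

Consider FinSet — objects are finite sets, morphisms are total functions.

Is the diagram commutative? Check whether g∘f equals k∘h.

Path 1 = f;g:
  0 f~>1 g~>4
  1 f~>0 g~>2
  ⟦path⟧₁ = ⟨4, 2⟩
Path 2 = h;k:
  0 h~>0 k~>4
  1 h~>2 k~>2
  ⟦path⟧₂ = ⟨4, 2⟩
Equal? same morphism ✓

Answer: COMMUTES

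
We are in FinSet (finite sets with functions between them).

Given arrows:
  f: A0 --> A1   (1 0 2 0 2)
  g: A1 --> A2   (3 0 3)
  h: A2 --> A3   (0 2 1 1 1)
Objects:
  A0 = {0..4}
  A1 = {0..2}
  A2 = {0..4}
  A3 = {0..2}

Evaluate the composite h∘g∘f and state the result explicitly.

  0 f-->1 g-->0 h-->0
  1 f-->0 g-->3 h-->1
  2 f-->2 g-->3 h-->1
  3 f-->0 g-->3 h-->1
  4 f-->2 g-->3 h-->1
result: (0 1 1 1 1)

Answer: (0 1 1 1 1)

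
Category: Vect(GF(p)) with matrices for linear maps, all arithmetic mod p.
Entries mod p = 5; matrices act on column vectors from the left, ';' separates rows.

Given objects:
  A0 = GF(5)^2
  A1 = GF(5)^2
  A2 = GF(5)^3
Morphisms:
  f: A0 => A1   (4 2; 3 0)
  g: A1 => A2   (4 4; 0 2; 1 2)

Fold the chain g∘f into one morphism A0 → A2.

Answer: (3 3; 1 0; 0 2)

Derivation:
  e0=⟨1,0⟩ f=>⟨4,3⟩ g=>⟨3,1,0⟩
  e1=⟨0,1⟩ f=>⟨2,0⟩ g=>⟨3,0,2⟩
result: (3 3; 1 0; 0 2)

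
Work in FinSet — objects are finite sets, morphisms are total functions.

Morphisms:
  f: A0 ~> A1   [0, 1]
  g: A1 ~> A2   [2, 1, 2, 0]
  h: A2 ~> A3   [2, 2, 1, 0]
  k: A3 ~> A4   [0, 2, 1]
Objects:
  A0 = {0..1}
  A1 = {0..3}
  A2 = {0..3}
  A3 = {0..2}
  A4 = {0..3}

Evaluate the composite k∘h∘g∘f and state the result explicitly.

Answer: [2, 1]

Trace:
  0 f~>0 g~>2 h~>1 k~>2
  1 f~>1 g~>1 h~>2 k~>1
⟦path⟧: [2, 1]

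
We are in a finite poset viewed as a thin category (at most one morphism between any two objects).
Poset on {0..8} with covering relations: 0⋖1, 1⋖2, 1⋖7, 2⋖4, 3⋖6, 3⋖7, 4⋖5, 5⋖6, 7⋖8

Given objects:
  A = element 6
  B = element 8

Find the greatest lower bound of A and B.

Answer: NO MEET EXISTS

Trace:
Lower bounds of A=6 and B=8: {0,1,3}
  maximal lower bounds 1 and 3 are incomparable: neither 1⊑3 nor 3⊑1
→ no greatest lower bound exists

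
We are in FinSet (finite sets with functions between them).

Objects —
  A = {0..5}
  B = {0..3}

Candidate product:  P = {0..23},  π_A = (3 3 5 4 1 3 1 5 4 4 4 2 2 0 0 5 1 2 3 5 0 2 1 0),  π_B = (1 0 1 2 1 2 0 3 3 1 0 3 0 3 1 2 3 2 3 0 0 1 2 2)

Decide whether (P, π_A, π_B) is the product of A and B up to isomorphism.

|A|·|B| = 6·4 = 24;  |P| = 24
Check the pairing map k ↦ (π_A(k), π_B(k)):
  0 : (3,1)
  1 : (3,0)
  2 : (5,1)
  3 : (4,2)
  4 : (1,1)
  5 : (3,2)
  6 : (1,0)
  7 : (5,3)
  8 : (4,3)
  9 : (4,1)
  10 : (4,0)
  11 : (2,3)
  12 : (2,0)
  13 : (0,3)
  14 : (0,1)
  15 : (5,2)
  16 : (1,3)
  17 : (2,2)
  18 : (3,3)
  19 : (5,0)
  20 : (0,0)
  21 : (2,1)
  22 : (1,2)
  23 : (0,2)
distinct pairs in image: 24 / 24 needed
  → bijection onto A×B; projections well-typed.

Answer: VALID PRODUCT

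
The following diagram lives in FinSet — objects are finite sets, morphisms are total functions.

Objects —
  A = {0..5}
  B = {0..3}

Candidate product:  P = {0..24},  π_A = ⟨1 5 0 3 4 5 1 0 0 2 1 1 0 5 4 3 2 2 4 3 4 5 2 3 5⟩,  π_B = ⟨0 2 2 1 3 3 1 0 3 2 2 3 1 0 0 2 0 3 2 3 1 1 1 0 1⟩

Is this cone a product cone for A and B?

Answer: NOT A VALID PRODUCT — |P|=25 ≠ |A|·|B|=24

Trace:
|A|·|B| = 6·4 = 24;  |P| = 25
  → cardinalities differ; no bijection possible.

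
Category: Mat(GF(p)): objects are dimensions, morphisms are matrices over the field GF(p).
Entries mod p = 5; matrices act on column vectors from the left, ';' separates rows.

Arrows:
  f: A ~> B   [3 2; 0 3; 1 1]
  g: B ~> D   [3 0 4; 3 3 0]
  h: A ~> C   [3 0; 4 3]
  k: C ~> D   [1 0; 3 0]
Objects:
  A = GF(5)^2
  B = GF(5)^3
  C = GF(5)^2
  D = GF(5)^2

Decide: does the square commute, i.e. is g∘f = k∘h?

Path 1 = f;g:
  e0=⟨1,0⟩ f~>⟨3,0,1⟩ g~>⟨3,4⟩
  e1=⟨0,1⟩ f~>⟨2,3,1⟩ g~>⟨0,0⟩
  composite₁ = [3 0; 4 0]
Path 2 = h;k:
  e0=⟨1,0⟩ h~>⟨3,4⟩ k~>⟨3,4⟩
  e1=⟨0,1⟩ h~>⟨0,3⟩ k~>⟨0,0⟩
  composite₂ = [3 0; 4 0]
Equal? same morphism ✓

Answer: COMMUTES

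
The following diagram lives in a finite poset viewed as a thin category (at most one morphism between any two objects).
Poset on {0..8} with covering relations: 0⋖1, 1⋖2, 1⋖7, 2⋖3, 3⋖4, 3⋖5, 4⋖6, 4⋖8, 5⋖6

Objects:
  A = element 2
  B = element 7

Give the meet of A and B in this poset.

Answer: A∧B = 1

Trace:
Common predecessors of 2,7: {0,1}
  0 ≤ 1
  1 ≤ 1
glb = 1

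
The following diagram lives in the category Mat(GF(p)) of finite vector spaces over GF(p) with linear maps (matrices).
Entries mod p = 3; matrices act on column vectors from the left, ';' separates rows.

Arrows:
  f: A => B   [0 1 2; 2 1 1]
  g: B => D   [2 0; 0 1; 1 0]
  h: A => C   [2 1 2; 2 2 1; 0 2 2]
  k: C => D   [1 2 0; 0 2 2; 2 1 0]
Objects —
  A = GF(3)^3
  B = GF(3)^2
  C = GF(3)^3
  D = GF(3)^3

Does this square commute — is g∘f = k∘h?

Path 1 = f;g:
  e0=(1,0,0) f=>(0,2) g=>(0,2,0)
  e1=(0,1,0) f=>(1,1) g=>(2,1,1)
  e2=(0,0,1) f=>(2,1) g=>(1,1,2)
  result₁ = [0 2 1; 2 1 1; 0 1 2]
Path 2 = h;k:
  e0=(1,0,0) h=>(2,2,0) k=>(0,1,0)
  e1=(0,1,0) h=>(1,2,2) k=>(2,2,1)
  e2=(0,0,1) h=>(2,1,2) k=>(1,0,2)
  result₂ = [0 2 1; 1 2 0; 0 1 2]
Equal? distinct morphisms ✗

Answer: DOES NOT COMMUTE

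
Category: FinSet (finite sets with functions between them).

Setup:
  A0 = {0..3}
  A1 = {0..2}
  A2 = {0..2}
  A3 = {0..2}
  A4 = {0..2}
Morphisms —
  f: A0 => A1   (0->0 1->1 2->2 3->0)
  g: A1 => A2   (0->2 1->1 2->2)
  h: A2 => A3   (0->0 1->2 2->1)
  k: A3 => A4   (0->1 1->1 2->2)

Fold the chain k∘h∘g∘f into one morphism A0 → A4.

Answer: (0->1 1->2 2->1 3->1)

Work:
  0 f=>0 g=>2 h=>1 k=>1
  1 f=>1 g=>1 h=>2 k=>2
  2 f=>2 g=>2 h=>1 k=>1
  3 f=>0 g=>2 h=>1 k=>1
⟦path⟧: (0->1 1->2 2->1 3->1)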